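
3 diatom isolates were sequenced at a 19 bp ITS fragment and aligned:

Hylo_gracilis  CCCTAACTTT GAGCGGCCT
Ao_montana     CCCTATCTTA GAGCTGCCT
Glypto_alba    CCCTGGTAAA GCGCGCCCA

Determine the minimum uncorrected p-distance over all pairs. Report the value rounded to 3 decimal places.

Pairwise Hamming distances:
  Hylo_gracilis vs Ao_montana: 3
  Hylo_gracilis vs Glypto_alba: 9
  Ao_montana vs Glypto_alba: 9
The smallest is 3 mismatches, between Hylo_gracilis and Ao_montana; p = 3/19 = 0.158.

0.158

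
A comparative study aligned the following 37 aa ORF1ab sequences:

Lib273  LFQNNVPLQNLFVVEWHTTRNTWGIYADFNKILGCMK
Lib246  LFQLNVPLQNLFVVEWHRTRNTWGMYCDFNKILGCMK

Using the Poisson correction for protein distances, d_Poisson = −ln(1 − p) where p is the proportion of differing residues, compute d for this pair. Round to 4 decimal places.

Differing sites — 4:N/L; 18:T/R; 25:I/M; 27:A/C.
p = 4/37 = 0.108108.
d = −ln(1 − 0.108108) = −ln(0.891892) = 0.1144.

0.1144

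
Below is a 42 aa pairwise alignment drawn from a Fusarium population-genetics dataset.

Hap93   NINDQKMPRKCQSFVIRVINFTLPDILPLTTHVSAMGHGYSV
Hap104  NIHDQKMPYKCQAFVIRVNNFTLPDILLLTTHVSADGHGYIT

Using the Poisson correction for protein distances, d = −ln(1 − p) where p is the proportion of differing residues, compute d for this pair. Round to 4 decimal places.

Differing sites — 3:N/H; 9:R/Y; 13:S/A; 19:I/N; 28:P/L; 36:M/D; 41:S/I; 42:V/T.
p = 8/42 = 0.190476.
d = −ln(1 − 0.190476) = −ln(0.809524) = 0.2113.

0.2113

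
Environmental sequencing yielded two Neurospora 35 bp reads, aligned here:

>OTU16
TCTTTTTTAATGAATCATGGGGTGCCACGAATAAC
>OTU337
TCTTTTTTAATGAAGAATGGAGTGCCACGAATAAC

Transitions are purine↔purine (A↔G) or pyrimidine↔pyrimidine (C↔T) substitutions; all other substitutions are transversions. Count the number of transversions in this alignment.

Mismatches occur at site 15 (T/G, transversion), site 16 (C/A, transversion), site 21 (G/A, transition).
Of the 3 differences, 1 transition and 2 transversions, so the answer is 2.

2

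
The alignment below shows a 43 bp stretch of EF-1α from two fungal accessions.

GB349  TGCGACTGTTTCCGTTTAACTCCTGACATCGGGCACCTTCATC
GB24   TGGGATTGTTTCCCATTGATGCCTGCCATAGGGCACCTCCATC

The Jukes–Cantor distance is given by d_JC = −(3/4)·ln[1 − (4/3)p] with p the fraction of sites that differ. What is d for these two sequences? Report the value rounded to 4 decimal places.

The sequences differ at positions 3 (C/G), 6 (C/T), 14 (G/C), 15 (T/A), 18 (A/G), 20 (C/T), 21 (T/G), 26 (A/C), 30 (C/A), 39 (T/C).
p = 10/43 = 0.232558.
d = −0.75 · ln(1 − (4/3)·0.232558) = −0.75 · ln(0.689923) = −0.75 · (-0.371175) = 0.2784.

0.2784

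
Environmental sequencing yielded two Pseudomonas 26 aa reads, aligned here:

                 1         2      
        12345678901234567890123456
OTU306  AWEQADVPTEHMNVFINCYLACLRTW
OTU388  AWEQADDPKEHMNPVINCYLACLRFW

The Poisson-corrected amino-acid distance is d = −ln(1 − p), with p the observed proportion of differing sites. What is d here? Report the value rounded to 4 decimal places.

0.2136

Differing sites — 7:V/D; 9:T/K; 14:V/P; 15:F/V; 25:T/F.
p = 5/26 = 0.192308.
d = −ln(1 − 0.192308) = −ln(0.807692) = 0.2136.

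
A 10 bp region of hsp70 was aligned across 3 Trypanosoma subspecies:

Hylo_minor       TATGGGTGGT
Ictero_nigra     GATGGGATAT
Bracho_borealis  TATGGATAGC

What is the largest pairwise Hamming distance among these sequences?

6

Pairwise Hamming distances:
  Hylo_minor vs Ictero_nigra: 4
  Hylo_minor vs Bracho_borealis: 3
  Ictero_nigra vs Bracho_borealis: 6
The largest is 6, between Ictero_nigra and Bracho_borealis.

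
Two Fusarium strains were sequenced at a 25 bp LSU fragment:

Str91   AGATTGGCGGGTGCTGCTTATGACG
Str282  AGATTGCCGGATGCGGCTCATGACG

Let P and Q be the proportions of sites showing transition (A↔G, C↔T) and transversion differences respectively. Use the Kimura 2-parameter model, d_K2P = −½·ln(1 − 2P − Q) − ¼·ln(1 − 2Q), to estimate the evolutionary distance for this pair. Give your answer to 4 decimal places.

0.1808

The sequences differ at positions 7 (G/C, transversion), 11 (G/A, transition), 15 (T/G, transversion), 19 (T/C, transition).
Of the 4 differences, 2 transitions and 2 transversions over 25 sites: P = 2/25 = 0.080000, Q = 2/25 = 0.080000.
d = −0.5·ln(0.760000) − 0.25·ln(0.840000) = −0.5·(-0.274437) − 0.25·(-0.174353) = 0.1808.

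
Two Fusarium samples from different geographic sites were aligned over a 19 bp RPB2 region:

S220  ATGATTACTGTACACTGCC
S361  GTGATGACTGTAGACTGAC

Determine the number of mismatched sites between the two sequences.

The sequences differ at positions 1 (A/G), 6 (T/G), 13 (C/G), 18 (C/A).
That gives 4 mismatches out of 19 aligned sites, so the Hamming distance is 4.

4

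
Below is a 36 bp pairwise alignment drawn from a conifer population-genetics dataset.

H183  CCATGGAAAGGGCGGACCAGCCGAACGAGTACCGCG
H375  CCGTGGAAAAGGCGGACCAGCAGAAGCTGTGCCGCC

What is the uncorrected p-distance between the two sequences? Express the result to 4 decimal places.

The sequences differ at positions 3 (A/G), 10 (G/A), 22 (C/A), 26 (C/G), 27 (G/C), 28 (A/T), 31 (A/G), 36 (G/C).
There are 8 differences over 36 sites, so p = 8/36 = 0.2222.

0.2222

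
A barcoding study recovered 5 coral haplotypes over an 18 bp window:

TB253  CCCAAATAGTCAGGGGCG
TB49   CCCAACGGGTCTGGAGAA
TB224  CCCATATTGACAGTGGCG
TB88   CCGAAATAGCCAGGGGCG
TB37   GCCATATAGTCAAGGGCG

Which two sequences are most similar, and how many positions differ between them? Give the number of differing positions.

Pairwise Hamming distances:
  TB253 vs TB49: 7
  TB253 vs TB224: 4
  TB253 vs TB88: 2
  TB253 vs TB37: 3
  TB49 vs TB224: 10
  TB49 vs TB88: 9
  TB49 vs TB37: 10
  TB224 vs TB88: 5
  TB224 vs TB37: 5
  TB88 vs TB37: 5
The smallest is 2, between TB253 and TB88.

2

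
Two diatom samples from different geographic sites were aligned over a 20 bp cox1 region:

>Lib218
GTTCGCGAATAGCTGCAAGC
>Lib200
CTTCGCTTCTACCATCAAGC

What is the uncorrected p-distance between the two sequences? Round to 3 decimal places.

0.350

Mismatches occur at site 1 (G→C), site 7 (G→T), site 8 (A→T), site 9 (A→C), site 12 (G→C), site 14 (T→A), site 15 (G→T).
There are 7 differences over 20 sites, so p = 7/20 = 0.350.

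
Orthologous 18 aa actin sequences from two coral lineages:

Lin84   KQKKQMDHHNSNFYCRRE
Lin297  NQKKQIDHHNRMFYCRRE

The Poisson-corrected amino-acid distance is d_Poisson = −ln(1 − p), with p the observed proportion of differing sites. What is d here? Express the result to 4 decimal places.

Differing sites — 1:K/N; 6:M/I; 11:S/R; 12:N/M.
p = 4/18 = 0.222222.
d = −ln(1 − 0.222222) = −ln(0.777778) = 0.2513.

0.2513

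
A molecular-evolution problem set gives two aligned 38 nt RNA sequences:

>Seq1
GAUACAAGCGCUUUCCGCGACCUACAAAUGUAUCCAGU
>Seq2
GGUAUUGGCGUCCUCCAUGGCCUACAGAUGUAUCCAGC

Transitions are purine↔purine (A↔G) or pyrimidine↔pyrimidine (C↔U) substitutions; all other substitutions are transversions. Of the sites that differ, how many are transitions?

The sequences differ at positions 2 (A/G, transition), 5 (C/U, transition), 6 (A/U, transversion), 7 (A/G, transition), 11 (C/U, transition), 12 (U/C, transition), 13 (U/C, transition), 17 (G/A, transition), 18 (C/U, transition), 20 (A/G, transition), 27 (A/G, transition), 38 (U/C, transition).
Of the 12 differences, 11 transitions and 1 transversion, so the answer is 11.

11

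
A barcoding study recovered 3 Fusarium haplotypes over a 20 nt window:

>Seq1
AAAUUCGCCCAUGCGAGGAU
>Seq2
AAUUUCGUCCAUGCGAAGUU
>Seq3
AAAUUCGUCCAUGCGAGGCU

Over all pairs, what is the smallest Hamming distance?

Pairwise Hamming distances:
  Seq1 vs Seq2: 4
  Seq1 vs Seq3: 2
  Seq2 vs Seq3: 3
The smallest is 2, between Seq1 and Seq3.

2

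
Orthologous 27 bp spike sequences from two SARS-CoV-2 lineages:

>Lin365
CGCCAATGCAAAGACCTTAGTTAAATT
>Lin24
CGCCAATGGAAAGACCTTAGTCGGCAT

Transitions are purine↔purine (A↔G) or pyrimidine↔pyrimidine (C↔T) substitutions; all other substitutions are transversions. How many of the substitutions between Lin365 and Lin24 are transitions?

Mismatches occur at site 9 (C/G, transversion), site 22 (T/C, transition), site 23 (A/G, transition), site 24 (A/G, transition), site 25 (A/C, transversion), site 26 (T/A, transversion).
Of the 6 differences, 3 transitions and 3 transversions, so the answer is 3.

3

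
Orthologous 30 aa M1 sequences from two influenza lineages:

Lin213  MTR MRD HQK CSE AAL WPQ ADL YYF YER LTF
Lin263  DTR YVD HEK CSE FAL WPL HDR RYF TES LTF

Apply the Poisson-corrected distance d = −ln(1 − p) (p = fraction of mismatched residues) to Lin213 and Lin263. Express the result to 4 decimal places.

0.4568

The sequences differ at positions 1 (M/D), 4 (M/Y), 5 (R/V), 8 (Q/E), 13 (A/F), 18 (Q/L), 19 (A/H), 21 (L/R), 22 (Y/R), 25 (Y/T), 27 (R/S).
p = 11/30 = 0.366667.
d = −ln(1 − 0.366667) = −ln(0.633333) = 0.4568.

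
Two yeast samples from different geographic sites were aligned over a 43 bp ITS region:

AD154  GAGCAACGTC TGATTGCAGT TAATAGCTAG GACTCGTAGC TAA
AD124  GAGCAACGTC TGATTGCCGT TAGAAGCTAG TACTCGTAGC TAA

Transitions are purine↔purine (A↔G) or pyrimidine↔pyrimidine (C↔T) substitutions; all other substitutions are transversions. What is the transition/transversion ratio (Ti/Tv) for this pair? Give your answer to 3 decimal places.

0.333

Mismatches occur at site 18 (A/C, transversion), site 23 (A/G, transition), site 24 (T/A, transversion), site 31 (G/T, transversion).
Of the 4 differences, 1 transition and 3 transversions, so Ti/Tv = 1/3 = 0.333.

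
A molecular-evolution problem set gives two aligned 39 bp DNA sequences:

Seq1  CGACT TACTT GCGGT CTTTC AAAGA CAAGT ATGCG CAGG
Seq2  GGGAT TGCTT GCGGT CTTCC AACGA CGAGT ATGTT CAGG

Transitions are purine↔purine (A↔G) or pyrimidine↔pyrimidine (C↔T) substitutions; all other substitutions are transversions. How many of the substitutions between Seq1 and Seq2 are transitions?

Differing sites — 1:C/G (Tv); 3:A/G (Ti); 4:C/A (Tv); 7:A/G (Ti); 19:T/C (Ti); 23:A/C (Tv); 27:A/G (Ti); 34:C/T (Ti); 35:G/T (Tv).
Of the 9 differences, 5 transitions and 4 transversions, so the answer is 5.

5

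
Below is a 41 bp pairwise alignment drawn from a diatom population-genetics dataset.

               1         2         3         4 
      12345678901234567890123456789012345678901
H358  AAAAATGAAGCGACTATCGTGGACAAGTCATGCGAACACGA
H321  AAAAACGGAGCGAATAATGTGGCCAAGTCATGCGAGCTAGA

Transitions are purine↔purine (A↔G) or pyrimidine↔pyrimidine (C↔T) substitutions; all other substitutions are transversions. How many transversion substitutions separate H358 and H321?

Mismatches occur at site 6 (T↔C, transition), site 8 (A↔G, transition), site 14 (C↔A, transversion), site 17 (T↔A, transversion), site 18 (C↔T, transition), site 23 (A↔C, transversion), site 36 (A↔G, transition), site 38 (A↔T, transversion), site 39 (C↔A, transversion).
Of the 9 differences, 4 transitions and 5 transversions, so the answer is 5.

5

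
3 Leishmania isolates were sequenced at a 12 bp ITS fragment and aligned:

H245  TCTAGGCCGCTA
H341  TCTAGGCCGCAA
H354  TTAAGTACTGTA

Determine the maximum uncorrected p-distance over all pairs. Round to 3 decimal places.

Pairwise Hamming distances:
  H245 vs H341: 1
  H245 vs H354: 6
  H341 vs H354: 7
The largest is 7 mismatches, between H341 and H354; p = 7/12 = 0.583.

0.583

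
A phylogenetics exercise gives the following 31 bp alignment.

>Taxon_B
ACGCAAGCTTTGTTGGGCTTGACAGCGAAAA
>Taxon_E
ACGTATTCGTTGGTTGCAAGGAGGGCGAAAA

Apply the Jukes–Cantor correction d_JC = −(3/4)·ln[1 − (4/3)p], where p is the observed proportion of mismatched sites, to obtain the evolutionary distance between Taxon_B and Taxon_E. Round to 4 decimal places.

The sequences differ at positions 4 (C/T), 6 (A/T), 7 (G/T), 9 (T/G), 13 (T/G), 15 (G/T), 17 (G/C), 18 (C/A), 19 (T/A), 20 (T/G), 23 (C/G), 24 (A/G).
p = 12/31 = 0.387097.
d = −0.75 · ln(1 − (4/3)·0.387097) = −0.75 · ln(0.483871) = −0.75 · (-0.725937) = 0.5445.

0.5445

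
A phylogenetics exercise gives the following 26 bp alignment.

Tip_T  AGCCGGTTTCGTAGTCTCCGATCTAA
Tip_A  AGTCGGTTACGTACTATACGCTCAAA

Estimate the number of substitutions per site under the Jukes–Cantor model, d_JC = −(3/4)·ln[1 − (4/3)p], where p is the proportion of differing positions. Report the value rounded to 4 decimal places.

The sequences differ at positions 3 (C/T), 9 (T/A), 14 (G/C), 16 (C/A), 18 (C/A), 21 (A/C), 24 (T/A).
p = 7/26 = 0.269231.
d = −0.75 · ln(1 − (4/3)·0.269231) = −0.75 · ln(0.641025) = −0.75 · (-0.444687) = 0.3335.

0.3335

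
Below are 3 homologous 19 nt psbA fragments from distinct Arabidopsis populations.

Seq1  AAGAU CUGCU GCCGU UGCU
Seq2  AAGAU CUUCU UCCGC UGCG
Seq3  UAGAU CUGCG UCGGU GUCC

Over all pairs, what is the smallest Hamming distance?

4

Pairwise Hamming distances:
  Seq1 vs Seq2: 4
  Seq1 vs Seq3: 7
  Seq2 vs Seq3: 8
The smallest is 4, between Seq1 and Seq2.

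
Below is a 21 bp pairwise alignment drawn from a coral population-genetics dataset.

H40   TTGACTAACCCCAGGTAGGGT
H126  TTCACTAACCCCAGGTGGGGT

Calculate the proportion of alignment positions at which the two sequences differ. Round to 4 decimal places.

Mismatches occur at site 3 (G↔C), site 17 (A↔G).
There are 2 differences over 21 sites, so p = 2/21 = 0.0952.

0.0952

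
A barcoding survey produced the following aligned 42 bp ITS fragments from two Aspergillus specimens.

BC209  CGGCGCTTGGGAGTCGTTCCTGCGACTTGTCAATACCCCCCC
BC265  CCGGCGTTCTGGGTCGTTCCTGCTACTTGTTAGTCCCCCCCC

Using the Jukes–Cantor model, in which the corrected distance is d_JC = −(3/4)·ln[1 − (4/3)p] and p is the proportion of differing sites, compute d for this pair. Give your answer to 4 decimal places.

0.3222

Differing sites — 2:G/C; 4:C/G; 5:G/C; 6:C/G; 9:G/C; 10:G/T; 12:A/G; 24:G/T; 31:C/T; 33:A/G; 35:A/C.
p = 11/42 = 0.261905.
d = −0.75 · ln(1 − (4/3)·0.261905) = −0.75 · ln(0.650793) = −0.75 · (-0.429564) = 0.3222.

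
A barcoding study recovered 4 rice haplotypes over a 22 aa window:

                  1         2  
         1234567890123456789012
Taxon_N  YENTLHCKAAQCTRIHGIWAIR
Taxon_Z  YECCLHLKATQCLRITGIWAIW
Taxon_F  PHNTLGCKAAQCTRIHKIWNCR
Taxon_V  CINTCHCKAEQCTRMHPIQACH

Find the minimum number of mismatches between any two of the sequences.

6

Pairwise Hamming distances:
  Taxon_N vs Taxon_Z: 7
  Taxon_N vs Taxon_F: 6
  Taxon_N vs Taxon_V: 9
  Taxon_Z vs Taxon_F: 13
  Taxon_Z vs Taxon_V: 14
  Taxon_F vs Taxon_V: 10
The smallest is 6, between Taxon_N and Taxon_F.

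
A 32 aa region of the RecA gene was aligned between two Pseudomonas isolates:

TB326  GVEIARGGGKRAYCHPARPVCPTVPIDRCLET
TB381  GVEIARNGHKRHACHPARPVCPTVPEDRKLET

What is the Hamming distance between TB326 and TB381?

Mismatches occur at site 7 (G→N), site 9 (G→H), site 12 (A→H), site 13 (Y→A), site 26 (I→E), site 29 (C→K).
That gives 6 mismatches out of 32 aligned sites, so the Hamming distance is 6.

6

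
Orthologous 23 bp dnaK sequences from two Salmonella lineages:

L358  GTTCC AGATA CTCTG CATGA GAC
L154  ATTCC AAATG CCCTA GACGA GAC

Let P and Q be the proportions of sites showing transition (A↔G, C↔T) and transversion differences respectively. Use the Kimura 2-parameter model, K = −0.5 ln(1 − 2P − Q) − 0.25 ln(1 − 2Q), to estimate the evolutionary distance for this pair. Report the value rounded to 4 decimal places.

0.4392

Differing sites — 1:G/A (Ti); 7:G/A (Ti); 10:A/G (Ti); 12:T/C (Ti); 15:G/A (Ti); 16:C/G (Tv); 18:T/C (Ti).
Of the 7 differences, 6 transitions and 1 transversion over 23 sites: P = 6/23 = 0.260870, Q = 1/23 = 0.043478.
d = −0.5·ln(0.434782) − 0.25·ln(0.913044) = −0.5·(-0.832911) − 0.25·(-0.090971) = 0.4392.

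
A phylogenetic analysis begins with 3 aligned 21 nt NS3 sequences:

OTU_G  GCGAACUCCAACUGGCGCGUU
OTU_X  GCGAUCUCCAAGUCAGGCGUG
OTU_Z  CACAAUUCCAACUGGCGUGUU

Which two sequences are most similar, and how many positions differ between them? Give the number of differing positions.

5

Pairwise Hamming distances:
  OTU_G vs OTU_X: 6
  OTU_G vs OTU_Z: 5
  OTU_X vs OTU_Z: 11
The smallest is 5, between OTU_G and OTU_Z.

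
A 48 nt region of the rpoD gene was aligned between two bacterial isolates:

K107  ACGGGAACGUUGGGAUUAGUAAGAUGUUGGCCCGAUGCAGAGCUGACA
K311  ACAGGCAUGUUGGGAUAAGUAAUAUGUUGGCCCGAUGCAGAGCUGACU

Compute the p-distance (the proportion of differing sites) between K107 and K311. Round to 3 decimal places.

The sequences differ at positions 3 (G/A), 6 (A/C), 8 (C/U), 17 (U/A), 23 (G/U), 48 (A/U).
There are 6 differences over 48 sites, so p = 6/48 = 0.125.

0.125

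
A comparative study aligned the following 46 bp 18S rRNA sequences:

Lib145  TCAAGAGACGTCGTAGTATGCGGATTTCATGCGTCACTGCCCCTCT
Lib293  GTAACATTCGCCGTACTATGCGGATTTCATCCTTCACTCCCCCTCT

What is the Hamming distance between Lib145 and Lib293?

10

Mismatches occur at site 1 (T→G), site 2 (C→T), site 5 (G→C), site 7 (G→T), site 8 (A→T), site 11 (T→C), site 16 (G→C), site 31 (G→C), site 33 (G→T), site 39 (G→C).
That gives 10 mismatches out of 46 aligned sites, so the Hamming distance is 10.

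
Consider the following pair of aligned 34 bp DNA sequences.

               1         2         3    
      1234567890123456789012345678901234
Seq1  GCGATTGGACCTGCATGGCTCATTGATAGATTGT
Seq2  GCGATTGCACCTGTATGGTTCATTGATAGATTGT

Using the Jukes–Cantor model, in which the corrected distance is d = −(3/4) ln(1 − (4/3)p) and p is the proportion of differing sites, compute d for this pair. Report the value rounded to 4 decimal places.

0.0939

Differing sites — 8:G/C; 14:C/T; 19:C/T.
p = 3/34 = 0.088235.
d = −0.75 · ln(1 − (4/3)·0.088235) = −0.75 · ln(0.882353) = −0.75 · (-0.125163) = 0.0939.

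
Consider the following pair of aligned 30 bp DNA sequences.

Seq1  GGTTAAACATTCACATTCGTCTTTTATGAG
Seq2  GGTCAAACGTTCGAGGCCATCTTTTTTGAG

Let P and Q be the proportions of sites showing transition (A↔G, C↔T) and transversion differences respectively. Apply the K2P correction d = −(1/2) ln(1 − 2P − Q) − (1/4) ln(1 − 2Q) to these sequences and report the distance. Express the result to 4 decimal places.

0.4024

Mismatches occur at site 4 (T/C, transition), site 9 (A/G, transition), site 13 (A/G, transition), site 14 (C/A, transversion), site 15 (A/G, transition), site 16 (T/G, transversion), site 17 (T/C, transition), site 19 (G/A, transition), site 26 (A/T, transversion).
Of the 9 differences, 6 transitions and 3 transversions over 30 sites: P = 6/30 = 0.200000, Q = 3/30 = 0.100000.
d = −0.5·ln(0.500000) − 0.25·ln(0.800000) = −0.5·(-0.693147) − 0.25·(-0.223144) = 0.4024.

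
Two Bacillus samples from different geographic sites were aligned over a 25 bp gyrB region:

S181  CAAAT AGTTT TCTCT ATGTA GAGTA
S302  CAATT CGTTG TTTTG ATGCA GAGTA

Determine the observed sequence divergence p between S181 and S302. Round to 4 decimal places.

0.2800

Mismatches occur at site 4 (A→T), site 6 (A→C), site 10 (T→G), site 12 (C→T), site 14 (C→T), site 15 (T→G), site 19 (T→C).
There are 7 differences over 25 sites, so p = 7/25 = 0.2800.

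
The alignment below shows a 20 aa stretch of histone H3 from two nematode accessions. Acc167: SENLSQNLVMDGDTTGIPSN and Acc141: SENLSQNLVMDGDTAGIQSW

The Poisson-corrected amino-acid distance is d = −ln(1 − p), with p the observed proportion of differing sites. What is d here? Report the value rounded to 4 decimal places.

0.1625

The sequences differ at positions 15 (T/A), 18 (P/Q), 20 (N/W).
p = 3/20 = 0.150000.
d = −ln(1 − 0.150000) = −ln(0.850000) = 0.1625.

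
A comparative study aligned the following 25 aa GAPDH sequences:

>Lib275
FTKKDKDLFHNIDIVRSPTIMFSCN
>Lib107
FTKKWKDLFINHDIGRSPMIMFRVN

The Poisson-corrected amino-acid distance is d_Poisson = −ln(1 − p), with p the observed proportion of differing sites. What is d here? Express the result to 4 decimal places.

The sequences differ at positions 5 (D/W), 10 (H/I), 12 (I/H), 15 (V/G), 19 (T/M), 23 (S/R), 24 (C/V).
p = 7/25 = 0.280000.
d = −ln(1 − 0.280000) = −ln(0.720000) = 0.3285.

0.3285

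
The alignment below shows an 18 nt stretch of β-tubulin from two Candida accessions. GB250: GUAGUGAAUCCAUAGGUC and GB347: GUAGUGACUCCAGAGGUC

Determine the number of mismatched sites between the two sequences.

Mismatches occur at site 8 (A→C), site 13 (U→G).
That gives 2 mismatches out of 18 aligned sites, so the Hamming distance is 2.

2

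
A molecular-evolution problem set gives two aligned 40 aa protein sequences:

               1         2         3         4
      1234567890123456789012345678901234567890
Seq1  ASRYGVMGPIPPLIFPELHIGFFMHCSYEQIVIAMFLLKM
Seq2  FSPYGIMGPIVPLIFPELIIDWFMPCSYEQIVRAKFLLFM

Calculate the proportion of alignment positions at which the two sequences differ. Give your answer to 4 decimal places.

0.2750

The sequences differ at positions 1 (A/F), 3 (R/P), 6 (V/I), 11 (P/V), 19 (H/I), 21 (G/D), 22 (F/W), 25 (H/P), 33 (I/R), 35 (M/K), 39 (K/F).
There are 11 differences over 40 sites, so p = 11/40 = 0.2750.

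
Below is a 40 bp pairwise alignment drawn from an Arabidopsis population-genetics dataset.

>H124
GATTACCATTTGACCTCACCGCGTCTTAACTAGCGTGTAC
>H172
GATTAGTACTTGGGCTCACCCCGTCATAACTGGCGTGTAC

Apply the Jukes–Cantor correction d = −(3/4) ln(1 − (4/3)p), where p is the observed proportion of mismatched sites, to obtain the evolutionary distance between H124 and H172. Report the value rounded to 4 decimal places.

Differing sites — 6:C/G; 7:C/T; 9:T/C; 13:A/G; 14:C/G; 21:G/C; 26:T/A; 32:A/G.
p = 8/40 = 0.200000.
d = −0.75 · ln(1 − (4/3)·0.200000) = −0.75 · ln(0.733333) = −0.75 · (-0.310155) = 0.2326.

0.2326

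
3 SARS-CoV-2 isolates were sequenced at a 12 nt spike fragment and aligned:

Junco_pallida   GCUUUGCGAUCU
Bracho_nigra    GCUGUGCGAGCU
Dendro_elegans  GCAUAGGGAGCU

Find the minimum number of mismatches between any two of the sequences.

2

Pairwise Hamming distances:
  Junco_pallida vs Bracho_nigra: 2
  Junco_pallida vs Dendro_elegans: 4
  Bracho_nigra vs Dendro_elegans: 4
The smallest is 2, between Junco_pallida and Bracho_nigra.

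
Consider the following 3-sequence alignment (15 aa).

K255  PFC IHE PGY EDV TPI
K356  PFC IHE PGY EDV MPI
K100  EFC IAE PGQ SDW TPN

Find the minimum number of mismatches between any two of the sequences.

1

Pairwise Hamming distances:
  K255 vs K356: 1
  K255 vs K100: 6
  K356 vs K100: 7
The smallest is 1, between K255 and K356.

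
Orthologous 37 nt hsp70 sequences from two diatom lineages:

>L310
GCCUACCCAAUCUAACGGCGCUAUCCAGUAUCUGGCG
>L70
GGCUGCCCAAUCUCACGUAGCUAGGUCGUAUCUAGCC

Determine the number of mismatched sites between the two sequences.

Differing sites — 2:C/G; 5:A/G; 14:A/C; 18:G/U; 19:C/A; 24:U/G; 25:C/G; 26:C/U; 27:A/C; 34:G/A; 37:G/C.
That gives 11 mismatches out of 37 aligned sites, so the Hamming distance is 11.

11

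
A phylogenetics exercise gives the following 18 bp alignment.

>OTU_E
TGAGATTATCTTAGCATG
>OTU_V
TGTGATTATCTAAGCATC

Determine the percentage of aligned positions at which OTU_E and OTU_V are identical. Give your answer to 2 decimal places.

83.33%

Mismatches occur at site 3 (A↔T), site 12 (T↔A), site 18 (G↔C).
15 of the 18 sites match, so the percent identity is 15/18 × 100 = 83.33%.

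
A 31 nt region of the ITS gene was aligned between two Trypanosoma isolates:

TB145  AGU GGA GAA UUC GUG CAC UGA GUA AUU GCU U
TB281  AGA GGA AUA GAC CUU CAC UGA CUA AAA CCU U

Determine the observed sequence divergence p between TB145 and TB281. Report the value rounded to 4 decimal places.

0.3548

The sequences differ at positions 3 (U/A), 7 (G/A), 8 (A/U), 10 (U/G), 11 (U/A), 13 (G/C), 15 (G/U), 22 (G/C), 26 (U/A), 27 (U/A), 28 (G/C).
There are 11 differences over 31 sites, so p = 11/31 = 0.3548.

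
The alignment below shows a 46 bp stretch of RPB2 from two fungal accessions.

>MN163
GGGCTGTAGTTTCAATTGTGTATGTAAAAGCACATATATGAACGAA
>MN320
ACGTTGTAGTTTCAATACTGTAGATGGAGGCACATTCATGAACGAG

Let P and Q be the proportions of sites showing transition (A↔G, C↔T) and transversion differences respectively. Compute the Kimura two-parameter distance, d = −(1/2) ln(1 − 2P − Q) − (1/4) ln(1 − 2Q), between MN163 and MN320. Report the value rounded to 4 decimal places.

0.3662

The sequences differ at positions 1 (G/A, transition), 2 (G/C, transversion), 4 (C/T, transition), 17 (T/A, transversion), 18 (G/C, transversion), 23 (T/G, transversion), 24 (G/A, transition), 26 (A/G, transition), 27 (A/G, transition), 29 (A/G, transition), 36 (A/T, transversion), 37 (T/C, transition), 46 (A/G, transition).
Of the 13 differences, 8 transitions and 5 transversions over 46 sites: P = 8/46 = 0.173913, Q = 5/46 = 0.108696.
d = −0.5·ln(0.543478) − 0.25·ln(0.782608) = −0.5·(-0.609766) − 0.25·(-0.245123) = 0.3662.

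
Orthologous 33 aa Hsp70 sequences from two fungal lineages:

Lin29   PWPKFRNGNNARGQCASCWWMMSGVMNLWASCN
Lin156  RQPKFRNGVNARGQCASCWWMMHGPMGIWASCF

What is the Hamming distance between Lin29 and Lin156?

8

Mismatches occur at site 1 (P→R), site 2 (W→Q), site 9 (N→V), site 23 (S→H), site 25 (V→P), site 27 (N→G), site 28 (L→I), site 33 (N→F).
That gives 8 mismatches out of 33 aligned sites, so the Hamming distance is 8.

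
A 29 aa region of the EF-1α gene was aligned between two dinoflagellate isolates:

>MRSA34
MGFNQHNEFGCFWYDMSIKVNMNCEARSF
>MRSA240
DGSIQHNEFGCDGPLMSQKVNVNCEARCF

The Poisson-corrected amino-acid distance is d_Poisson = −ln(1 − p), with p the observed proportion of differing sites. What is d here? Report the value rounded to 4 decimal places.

Differing sites — 1:M/D; 3:F/S; 4:N/I; 12:F/D; 13:W/G; 14:Y/P; 15:D/L; 18:I/Q; 22:M/V; 28:S/C.
p = 10/29 = 0.344828.
d = −ln(1 − 0.344828) = −ln(0.655172) = 0.4229.

0.4229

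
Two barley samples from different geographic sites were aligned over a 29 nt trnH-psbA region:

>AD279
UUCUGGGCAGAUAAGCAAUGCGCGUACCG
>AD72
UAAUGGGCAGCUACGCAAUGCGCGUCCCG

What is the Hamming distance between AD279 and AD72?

Differing sites — 2:U/A; 3:C/A; 11:A/C; 14:A/C; 26:A/C.
That gives 5 mismatches out of 29 aligned sites, so the Hamming distance is 5.

5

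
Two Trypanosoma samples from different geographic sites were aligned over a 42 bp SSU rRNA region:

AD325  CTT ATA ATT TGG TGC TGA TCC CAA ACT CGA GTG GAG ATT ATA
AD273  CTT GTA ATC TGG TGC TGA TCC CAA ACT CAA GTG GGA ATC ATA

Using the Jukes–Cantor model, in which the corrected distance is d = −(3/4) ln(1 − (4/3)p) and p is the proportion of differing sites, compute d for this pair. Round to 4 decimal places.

0.1585

Mismatches occur at site 4 (A/G), site 9 (T/C), site 29 (G/A), site 35 (A/G), site 36 (G/A), site 39 (T/C).
p = 6/42 = 0.142857.
d = −0.75 · ln(1 − (4/3)·0.142857) = −0.75 · ln(0.809524) = −0.75 · (-0.211309) = 0.1585.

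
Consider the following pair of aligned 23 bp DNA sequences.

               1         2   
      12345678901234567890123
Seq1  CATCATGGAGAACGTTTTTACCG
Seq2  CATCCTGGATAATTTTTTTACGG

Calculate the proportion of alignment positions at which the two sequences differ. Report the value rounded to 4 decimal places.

Differing sites — 5:A/C; 10:G/T; 13:C/T; 14:G/T; 22:C/G.
There are 5 differences over 23 sites, so p = 5/23 = 0.2174.

0.2174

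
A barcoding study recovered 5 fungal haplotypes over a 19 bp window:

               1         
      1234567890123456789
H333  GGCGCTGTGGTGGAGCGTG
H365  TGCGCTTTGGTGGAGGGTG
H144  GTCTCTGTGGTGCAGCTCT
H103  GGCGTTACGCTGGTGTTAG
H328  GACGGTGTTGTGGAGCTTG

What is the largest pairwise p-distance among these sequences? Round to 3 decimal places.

Pairwise Hamming distances:
  H333 vs H365: 3
  H333 vs H144: 6
  H333 vs H103: 8
  H333 vs H328: 4
  H365 vs H144: 9
  H365 vs H103: 9
  H365 vs H328: 7
  H144 vs H103: 11
  H144 vs H328: 7
  H103 vs H328: 9
The largest is 11 mismatches, between H144 and H103; p = 11/19 = 0.579.

0.579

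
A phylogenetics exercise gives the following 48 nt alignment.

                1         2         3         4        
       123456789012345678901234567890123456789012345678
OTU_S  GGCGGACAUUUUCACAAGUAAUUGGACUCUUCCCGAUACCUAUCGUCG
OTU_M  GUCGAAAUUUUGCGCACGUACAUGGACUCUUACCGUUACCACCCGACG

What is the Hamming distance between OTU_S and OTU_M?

15

Mismatches occur at site 2 (G→U), site 5 (G→A), site 7 (C→A), site 8 (A→U), site 12 (U→G), site 14 (A→G), site 17 (A→C), site 21 (A→C), site 22 (U→A), site 32 (C→A), site 36 (A→U), site 41 (U→A), site 42 (A→C), site 43 (U→C), site 46 (U→A).
That gives 15 mismatches out of 48 aligned sites, so the Hamming distance is 15.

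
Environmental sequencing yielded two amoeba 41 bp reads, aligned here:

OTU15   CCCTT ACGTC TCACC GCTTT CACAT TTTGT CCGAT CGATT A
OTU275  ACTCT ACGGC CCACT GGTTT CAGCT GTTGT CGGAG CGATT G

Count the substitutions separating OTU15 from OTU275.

The sequences differ at positions 1 (C/A), 3 (C/T), 4 (T/C), 9 (T/G), 11 (T/C), 15 (C/T), 17 (C/G), 23 (C/G), 24 (A/C), 26 (T/G), 32 (C/G), 35 (T/G), 41 (A/G).
That gives 13 mismatches out of 41 aligned sites, so the Hamming distance is 13.

13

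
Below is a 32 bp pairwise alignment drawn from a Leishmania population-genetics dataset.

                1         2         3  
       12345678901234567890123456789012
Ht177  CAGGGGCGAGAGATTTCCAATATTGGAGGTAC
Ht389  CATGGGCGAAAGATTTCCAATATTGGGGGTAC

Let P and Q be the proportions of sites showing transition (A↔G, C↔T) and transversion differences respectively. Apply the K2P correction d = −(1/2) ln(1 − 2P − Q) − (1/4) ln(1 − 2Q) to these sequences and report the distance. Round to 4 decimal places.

Differing sites — 3:G/T (Tv); 10:G/A (Ti); 27:A/G (Ti).
Of the 3 differences, 2 transitions and 1 transversion over 32 sites: P = 2/32 = 0.062500, Q = 1/32 = 0.031250.
d = −0.5·ln(0.843750) − 0.25·ln(0.937500) = −0.5·(-0.169899) − 0.25·(-0.064539) = 0.1011.

0.1011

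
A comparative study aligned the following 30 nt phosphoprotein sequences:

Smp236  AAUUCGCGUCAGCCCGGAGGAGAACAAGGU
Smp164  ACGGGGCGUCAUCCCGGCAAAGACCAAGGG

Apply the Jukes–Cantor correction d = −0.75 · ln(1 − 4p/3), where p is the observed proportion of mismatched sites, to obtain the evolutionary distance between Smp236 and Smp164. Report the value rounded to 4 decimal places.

Mismatches occur at site 2 (A↔C), site 3 (U↔G), site 4 (U↔G), site 5 (C↔G), site 12 (G↔U), site 18 (A↔C), site 19 (G↔A), site 20 (G↔A), site 24 (A↔C), site 30 (U↔G).
p = 10/30 = 0.333333.
d = −0.75 · ln(1 − (4/3)·0.333333) = −0.75 · ln(0.555556) = −0.75 · (-0.587786) = 0.4408.

0.4408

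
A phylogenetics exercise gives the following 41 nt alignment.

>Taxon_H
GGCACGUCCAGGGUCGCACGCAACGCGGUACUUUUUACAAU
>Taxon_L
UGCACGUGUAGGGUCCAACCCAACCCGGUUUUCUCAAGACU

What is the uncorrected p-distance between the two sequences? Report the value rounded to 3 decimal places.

0.341

The sequences differ at positions 1 (G/U), 8 (C/G), 9 (C/U), 16 (G/C), 17 (C/A), 20 (G/C), 25 (G/C), 30 (A/U), 31 (C/U), 33 (U/C), 35 (U/C), 36 (U/A), 38 (C/G), 40 (A/C).
There are 14 differences over 41 sites, so p = 14/41 = 0.341.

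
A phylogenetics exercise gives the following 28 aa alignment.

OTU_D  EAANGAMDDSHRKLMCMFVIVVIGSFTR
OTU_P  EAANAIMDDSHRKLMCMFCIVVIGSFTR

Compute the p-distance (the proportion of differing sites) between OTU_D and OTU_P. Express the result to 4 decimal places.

0.1071

Differing sites — 5:G/A; 6:A/I; 19:V/C.
There are 3 differences over 28 sites, so p = 3/28 = 0.1071.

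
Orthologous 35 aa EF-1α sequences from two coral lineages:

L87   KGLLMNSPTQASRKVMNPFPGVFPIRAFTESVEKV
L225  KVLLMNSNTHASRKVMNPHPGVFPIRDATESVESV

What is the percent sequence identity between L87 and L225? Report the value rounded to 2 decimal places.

The sequences differ at positions 2 (G/V), 8 (P/N), 10 (Q/H), 19 (F/H), 27 (A/D), 28 (F/A), 34 (K/S).
28 of the 35 sites match, so the percent identity is 28/35 × 100 = 80.00%.

80.00%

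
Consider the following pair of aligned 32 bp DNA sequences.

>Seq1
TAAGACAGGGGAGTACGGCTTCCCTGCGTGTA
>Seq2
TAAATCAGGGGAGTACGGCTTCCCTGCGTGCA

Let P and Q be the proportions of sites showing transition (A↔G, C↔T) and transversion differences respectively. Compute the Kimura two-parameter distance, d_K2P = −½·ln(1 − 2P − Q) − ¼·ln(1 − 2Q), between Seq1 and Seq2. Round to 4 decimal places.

0.1011

The sequences differ at positions 4 (G/A, transition), 5 (A/T, transversion), 31 (T/C, transition).
Of the 3 differences, 2 transitions and 1 transversion over 32 sites: P = 2/32 = 0.062500, Q = 1/32 = 0.031250.
d = −0.5·ln(0.843750) − 0.25·ln(0.937500) = −0.5·(-0.169899) − 0.25·(-0.064539) = 0.1011.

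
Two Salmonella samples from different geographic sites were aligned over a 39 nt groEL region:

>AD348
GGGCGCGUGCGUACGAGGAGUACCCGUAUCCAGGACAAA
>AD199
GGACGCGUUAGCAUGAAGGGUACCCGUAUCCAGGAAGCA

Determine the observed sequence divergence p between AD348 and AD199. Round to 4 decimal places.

0.2564

Mismatches occur at site 3 (G↔A), site 9 (G↔U), site 10 (C↔A), site 12 (U↔C), site 14 (C↔U), site 17 (G↔A), site 19 (A↔G), site 36 (C↔A), site 37 (A↔G), site 38 (A↔C).
There are 10 differences over 39 sites, so p = 10/39 = 0.2564.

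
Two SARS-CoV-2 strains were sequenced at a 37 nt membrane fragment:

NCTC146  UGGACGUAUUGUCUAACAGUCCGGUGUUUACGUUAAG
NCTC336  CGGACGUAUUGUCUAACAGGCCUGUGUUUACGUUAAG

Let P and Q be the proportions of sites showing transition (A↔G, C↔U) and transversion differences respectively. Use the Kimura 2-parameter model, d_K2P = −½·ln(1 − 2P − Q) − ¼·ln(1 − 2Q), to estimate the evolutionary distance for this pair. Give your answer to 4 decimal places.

Differing sites — 1:U/C (Ti); 20:U/G (Tv); 23:G/U (Tv).
Of the 3 differences, 1 transition and 2 transversions over 37 sites: P = 1/37 = 0.027027, Q = 2/37 = 0.054054.
d = −0.5·ln(0.891892) − 0.25·ln(0.891892) = −0.5·(-0.114410) − 0.25·(-0.114410) = 0.0858.

0.0858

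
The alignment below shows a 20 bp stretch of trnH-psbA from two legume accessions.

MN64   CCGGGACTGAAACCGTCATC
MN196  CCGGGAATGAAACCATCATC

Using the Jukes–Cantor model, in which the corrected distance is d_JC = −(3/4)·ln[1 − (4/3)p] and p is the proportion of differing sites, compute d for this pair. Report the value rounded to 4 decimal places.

0.1073

The sequences differ at positions 7 (C/A), 15 (G/A).
p = 2/20 = 0.100000.
d = −0.75 · ln(1 − (4/3)·0.100000) = −0.75 · ln(0.866667) = −0.75 · (-0.143100) = 0.1073.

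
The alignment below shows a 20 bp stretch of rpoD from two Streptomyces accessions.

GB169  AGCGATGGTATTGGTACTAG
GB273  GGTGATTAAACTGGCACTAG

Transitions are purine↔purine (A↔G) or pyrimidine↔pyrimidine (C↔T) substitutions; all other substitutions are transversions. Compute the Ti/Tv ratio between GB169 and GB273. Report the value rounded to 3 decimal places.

2.500

Mismatches occur at site 1 (A↔G, transition), site 3 (C↔T, transition), site 7 (G↔T, transversion), site 8 (G↔A, transition), site 9 (T↔A, transversion), site 11 (T↔C, transition), site 15 (T↔C, transition).
Of the 7 differences, 5 transitions and 2 transversions, so Ti/Tv = 5/2 = 2.500.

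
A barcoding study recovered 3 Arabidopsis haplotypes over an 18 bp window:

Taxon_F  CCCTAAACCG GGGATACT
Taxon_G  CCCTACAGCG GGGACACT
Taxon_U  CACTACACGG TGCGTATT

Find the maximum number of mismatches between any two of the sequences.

8

Pairwise Hamming distances:
  Taxon_F vs Taxon_G: 3
  Taxon_F vs Taxon_U: 7
  Taxon_G vs Taxon_U: 8
The largest is 8, between Taxon_G and Taxon_U.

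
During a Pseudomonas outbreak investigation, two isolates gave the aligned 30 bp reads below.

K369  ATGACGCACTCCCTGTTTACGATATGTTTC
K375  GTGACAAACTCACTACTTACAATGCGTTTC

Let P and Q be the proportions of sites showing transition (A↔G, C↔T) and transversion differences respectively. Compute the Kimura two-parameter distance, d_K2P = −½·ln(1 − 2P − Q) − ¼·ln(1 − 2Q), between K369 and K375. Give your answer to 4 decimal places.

0.4168

The sequences differ at positions 1 (A/G, transition), 6 (G/A, transition), 7 (C/A, transversion), 12 (C/A, transversion), 15 (G/A, transition), 16 (T/C, transition), 21 (G/A, transition), 24 (A/G, transition), 25 (T/C, transition).
Of the 9 differences, 7 transitions and 2 transversions over 30 sites: P = 7/30 = 0.233333, Q = 2/30 = 0.066667.
d = −0.5·ln(0.466667) − 0.25·ln(0.866666) = −0.5·(-0.762139) − 0.25·(-0.143102) = 0.4168.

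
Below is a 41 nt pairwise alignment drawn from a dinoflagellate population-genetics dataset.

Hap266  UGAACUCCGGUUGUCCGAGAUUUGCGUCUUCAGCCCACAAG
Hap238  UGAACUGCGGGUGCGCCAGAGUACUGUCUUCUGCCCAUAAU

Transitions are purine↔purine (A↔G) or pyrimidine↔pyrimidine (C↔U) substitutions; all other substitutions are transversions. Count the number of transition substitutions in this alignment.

Differing sites — 7:C/G (Tv); 11:U/G (Tv); 14:U/C (Ti); 15:C/G (Tv); 17:G/C (Tv); 21:U/G (Tv); 23:U/A (Tv); 24:G/C (Tv); 25:C/U (Ti); 32:A/U (Tv); 38:C/U (Ti); 41:G/U (Tv).
Of the 12 differences, 3 transitions and 9 transversions, so the answer is 3.

3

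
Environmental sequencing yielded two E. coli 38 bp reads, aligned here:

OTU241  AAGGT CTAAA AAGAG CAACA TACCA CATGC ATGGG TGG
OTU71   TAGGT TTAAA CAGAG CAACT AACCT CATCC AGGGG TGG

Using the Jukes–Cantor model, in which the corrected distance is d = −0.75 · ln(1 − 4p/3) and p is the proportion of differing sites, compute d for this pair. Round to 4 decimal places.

0.2471

Differing sites — 1:A/T; 6:C/T; 11:A/C; 20:A/T; 21:T/A; 25:A/T; 29:G/C; 32:T/G.
p = 8/38 = 0.210526.
d = −0.75 · ln(1 − (4/3)·0.210526) = −0.75 · ln(0.719299) = −0.75 · (-0.329478) = 0.2471.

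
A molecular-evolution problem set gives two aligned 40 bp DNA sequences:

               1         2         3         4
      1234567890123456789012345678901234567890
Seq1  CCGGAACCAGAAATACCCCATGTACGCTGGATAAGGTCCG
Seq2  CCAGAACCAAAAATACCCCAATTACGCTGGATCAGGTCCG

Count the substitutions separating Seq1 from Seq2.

Mismatches occur at site 3 (G→A), site 10 (G→A), site 21 (T→A), site 22 (G→T), site 33 (A→C).
That gives 5 mismatches out of 40 aligned sites, so the Hamming distance is 5.

5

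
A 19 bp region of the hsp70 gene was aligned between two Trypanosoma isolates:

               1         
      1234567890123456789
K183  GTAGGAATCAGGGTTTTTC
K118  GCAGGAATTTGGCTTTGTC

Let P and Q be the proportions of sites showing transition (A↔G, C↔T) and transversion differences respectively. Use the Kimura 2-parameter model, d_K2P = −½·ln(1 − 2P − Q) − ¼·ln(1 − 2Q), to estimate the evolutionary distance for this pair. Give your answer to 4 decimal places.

Mismatches occur at site 2 (T→C, transition), site 9 (C→T, transition), site 10 (A→T, transversion), site 13 (G→C, transversion), site 17 (T→G, transversion).
Of the 5 differences, 2 transitions and 3 transversions over 19 sites: P = 2/19 = 0.105263, Q = 3/19 = 0.157895.
d = −0.5·ln(0.631579) − 0.25·ln(0.684210) = −0.5·(-0.459532) − 0.25·(-0.379490) = 0.3246.

0.3246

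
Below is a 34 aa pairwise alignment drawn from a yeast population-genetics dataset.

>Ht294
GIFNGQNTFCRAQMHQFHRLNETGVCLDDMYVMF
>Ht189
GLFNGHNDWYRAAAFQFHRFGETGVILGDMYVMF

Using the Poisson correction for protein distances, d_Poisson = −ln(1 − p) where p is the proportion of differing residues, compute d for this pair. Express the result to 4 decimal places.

0.4353

Mismatches occur at site 2 (I↔L), site 6 (Q↔H), site 8 (T↔D), site 9 (F↔W), site 10 (C↔Y), site 13 (Q↔A), site 14 (M↔A), site 15 (H↔F), site 20 (L↔F), site 21 (N↔G), site 26 (C↔I), site 28 (D↔G).
p = 12/34 = 0.352941.
d = −ln(1 − 0.352941) = −ln(0.647059) = 0.4353.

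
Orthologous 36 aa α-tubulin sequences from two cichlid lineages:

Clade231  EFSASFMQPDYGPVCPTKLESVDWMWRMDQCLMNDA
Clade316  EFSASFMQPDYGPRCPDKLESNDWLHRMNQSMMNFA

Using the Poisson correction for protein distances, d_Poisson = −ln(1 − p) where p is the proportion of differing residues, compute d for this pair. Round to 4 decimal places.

0.2877

Differing sites — 14:V/R; 17:T/D; 22:V/N; 25:M/L; 26:W/H; 29:D/N; 31:C/S; 32:L/M; 35:D/F.
p = 9/36 = 0.250000.
d = −ln(1 − 0.250000) = −ln(0.750000) = 0.2877.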